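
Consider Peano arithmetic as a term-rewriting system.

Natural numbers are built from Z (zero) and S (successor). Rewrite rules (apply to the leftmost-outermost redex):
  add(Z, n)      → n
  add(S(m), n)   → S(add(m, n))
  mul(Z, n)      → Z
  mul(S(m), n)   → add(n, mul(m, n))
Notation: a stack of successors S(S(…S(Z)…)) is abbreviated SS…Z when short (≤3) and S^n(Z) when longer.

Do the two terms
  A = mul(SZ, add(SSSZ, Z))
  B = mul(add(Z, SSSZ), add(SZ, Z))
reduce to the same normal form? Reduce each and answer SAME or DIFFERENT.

Term A:
  start: mul(SZ, add(SSSZ, Z))
  [1] add(add(SSSZ, Z), mul(Z, add(SSSZ, Z)))
  [2] add(S(add(SSZ, Z)), mul(Z, add(SSSZ, Z)))
  [3] S(add(add(SSZ, Z), mul(Z, add(SSSZ, Z))))
  [4] S(add(S(add(SZ, Z)), mul(Z, add(SSSZ, Z))))
  [5] S(S(add(add(SZ, Z), mul(Z, add(SSSZ, Z)))))
  [6] S(S(add(S(add(Z, Z)), mul(Z, add(SSSZ, Z)))))
  [7] S(S(S(add(add(Z, Z), mul(Z, add(SSSZ, Z))))))
  [8] S(S(S(add(Z, mul(Z, add(SSSZ, Z))))))
  [9] S(S(S(mul(Z, add(SSSZ, Z)))))
  [10] SSSZ

Term B:
  start: mul(add(Z, SSSZ), add(SZ, Z))
  [1] mul(SSSZ, add(SZ, Z))
  [2] add(add(SZ, Z), mul(SSZ, add(SZ, Z)))
  [3] add(S(add(Z, Z)), mul(SSZ, add(SZ, Z)))
  [4] S(add(add(Z, Z), mul(SSZ, add(SZ, Z))))
  [5] S(add(Z, mul(SSZ, add(SZ, Z))))
  [6] S(mul(SSZ, add(SZ, Z)))
  [7] S(add(add(SZ, Z), mul(SZ, add(SZ, Z))))
  [8] S(add(S(add(Z, Z)), mul(SZ, add(SZ, Z))))
  [9] S(S(add(add(Z, Z), mul(SZ, add(SZ, Z)))))
  [10] S(S(add(Z, mul(SZ, add(SZ, Z)))))
  [11] S(S(mul(SZ, add(SZ, Z))))
  [12] S(S(add(add(SZ, Z), mul(Z, add(SZ, Z)))))
  [13] S(S(add(S(add(Z, Z)), mul(Z, add(SZ, Z)))))
  [14] S(S(S(add(add(Z, Z), mul(Z, add(SZ, Z))))))
  [15] S(S(S(add(Z, mul(Z, add(SZ, Z))))))
  [16] S(S(S(mul(Z, add(SZ, Z)))))
  [17] SSSZ

Answer: SAME — A ⇓ SSSZ, B ⇓ SSSZ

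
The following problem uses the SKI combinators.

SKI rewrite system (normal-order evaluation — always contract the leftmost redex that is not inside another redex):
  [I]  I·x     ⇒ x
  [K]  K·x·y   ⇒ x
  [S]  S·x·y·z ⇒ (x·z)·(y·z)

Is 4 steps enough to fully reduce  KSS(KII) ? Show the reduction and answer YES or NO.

  start: KSS(KII)
  →1  S(KII)
  →2  SI

Answer: YES — reaches normal form SI in 2 ≤ 4 steps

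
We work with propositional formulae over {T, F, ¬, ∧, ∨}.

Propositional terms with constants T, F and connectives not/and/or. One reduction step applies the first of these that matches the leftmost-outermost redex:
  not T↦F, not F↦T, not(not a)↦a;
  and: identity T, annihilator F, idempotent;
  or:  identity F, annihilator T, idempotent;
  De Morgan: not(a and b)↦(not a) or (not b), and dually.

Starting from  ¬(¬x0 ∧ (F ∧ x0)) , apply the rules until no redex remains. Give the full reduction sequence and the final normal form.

Answer: normal form = T  (in 6 steps)

Derivation:
  start: ¬(¬x0 ∧ (F ∧ x0))
  [1] ¬¬x0 ∨ ¬(F ∧ x0)
  [2] x0 ∨ ¬(F ∧ x0)
  [3] x0 ∨ (¬F ∨ ¬x0)
  [4] x0 ∨ (T ∨ ¬x0)
  [5] x0 ∨ T
  [6] T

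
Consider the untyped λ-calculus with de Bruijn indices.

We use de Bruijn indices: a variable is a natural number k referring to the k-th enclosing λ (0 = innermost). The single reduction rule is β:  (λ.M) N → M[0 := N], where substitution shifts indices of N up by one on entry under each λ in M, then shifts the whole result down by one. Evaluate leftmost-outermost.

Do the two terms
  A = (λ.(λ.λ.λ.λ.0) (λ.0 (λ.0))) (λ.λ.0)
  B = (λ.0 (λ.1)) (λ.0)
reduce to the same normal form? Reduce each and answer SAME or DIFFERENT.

Term A:
  start: (λ.(λ.λ.λ.λ.0) (λ.0 (λ.0))) (λ.λ.0)
  [1] (λ.λ.λ.λ.0) (λ.0 (λ.0))
  [2] λ.λ.λ.0

Term B:
  start: (λ.0 (λ.1)) (λ.0)
  [1] (λ.0) (λ.λ.0)
  [2] λ.λ.0

Answer: DIFFERENT — A ⇓ λ.λ.λ.0, B ⇓ λ.λ.0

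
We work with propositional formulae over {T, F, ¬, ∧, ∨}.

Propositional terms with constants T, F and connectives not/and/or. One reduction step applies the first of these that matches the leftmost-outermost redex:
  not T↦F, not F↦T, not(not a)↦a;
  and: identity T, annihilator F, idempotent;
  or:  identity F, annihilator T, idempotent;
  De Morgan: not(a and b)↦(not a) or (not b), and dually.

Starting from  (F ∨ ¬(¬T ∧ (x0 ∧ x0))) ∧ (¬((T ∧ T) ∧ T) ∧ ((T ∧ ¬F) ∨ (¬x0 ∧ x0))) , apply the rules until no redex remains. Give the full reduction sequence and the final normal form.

  start: (F ∨ ¬(¬T ∧ (x0 ∧ x0))) ∧ (¬((T ∧ T) ∧ T) ∧ ((T ∧ ¬F) ∨ (¬x0 ∧ x0)))
  [1] ¬(¬T ∧ (x0 ∧ x0)) ∧ (¬((T ∧ T) ∧ T) ∧ ((T ∧ ¬F) ∨ (¬x0 ∧ x0)))
  [2] (¬¬T ∨ ¬(x0 ∧ x0)) ∧ (¬((T ∧ T) ∧ T) ∧ ((T ∧ ¬F) ∨ (¬x0 ∧ x0)))
  [3] (T ∨ ¬(x0 ∧ x0)) ∧ (¬((T ∧ T) ∧ T) ∧ ((T ∧ ¬F) ∨ (¬x0 ∧ x0)))
  [4] T ∧ (¬((T ∧ T) ∧ T) ∧ ((T ∧ ¬F) ∨ (¬x0 ∧ x0)))
  [5] ¬((T ∧ T) ∧ T) ∧ ((T ∧ ¬F) ∨ (¬x0 ∧ x0))
  [6] (¬(T ∧ T) ∨ ¬T) ∧ ((T ∧ ¬F) ∨ (¬x0 ∧ x0))
  [7] ((¬T ∨ ¬T) ∨ ¬T) ∧ ((T ∧ ¬F) ∨ (¬x0 ∧ x0))
  [8] (¬T ∨ ¬T) ∧ ((T ∧ ¬F) ∨ (¬x0 ∧ x0))
  [9] ¬T ∧ ((T ∧ ¬F) ∨ (¬x0 ∧ x0))
  [10] F ∧ ((T ∧ ¬F) ∨ (¬x0 ∧ x0))
  [11] F

Answer: normal form = F  (in 11 steps)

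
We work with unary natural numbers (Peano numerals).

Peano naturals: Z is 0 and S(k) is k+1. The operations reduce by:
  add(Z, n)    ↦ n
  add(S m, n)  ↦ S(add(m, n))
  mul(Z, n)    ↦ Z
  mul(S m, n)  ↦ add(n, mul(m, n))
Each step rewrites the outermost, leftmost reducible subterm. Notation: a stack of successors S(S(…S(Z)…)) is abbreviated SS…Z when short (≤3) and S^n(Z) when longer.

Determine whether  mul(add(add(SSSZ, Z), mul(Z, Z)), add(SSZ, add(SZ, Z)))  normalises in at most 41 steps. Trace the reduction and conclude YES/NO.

  start: mul(add(add(SSSZ, Z), mul(Z, Z)), add(SSZ, add(SZ, Z)))
  →1  mul(add(S(add(SSZ, Z)), mul(Z, Z)), add(SSZ, add(SZ, Z)))
  →2  mul(S(add(add(SSZ, Z), mul(Z, Z))), add(SSZ, add(SZ, Z)))
  →3  add(add(SSZ, add(SZ, Z)), mul(add(add(SSZ, Z), mul(Z, Z)), add(SSZ, add(SZ, Z))))
  →4  add(S(add(SZ, add(SZ, Z))), mul(add(add(SSZ, Z), mul(Z, Z)), add(SSZ, add(SZ, Z))))
  →5  S(add(add(SZ, add(SZ, Z)), mul(add(add(SSZ, Z), mul(Z, Z)), add(SSZ, add(SZ, Z)))))
  →6  S(add(S(add(Z, add(SZ, Z))), mul(add(add(SSZ, Z), mul(Z, Z)), add(SSZ, add(SZ, Z)))))
  →7  S(S(add(add(Z, add(SZ, Z)), mul(add(add(SSZ, Z), mul(Z, Z)), add(SSZ, add(SZ, Z))))))
  →8  S(S(add(add(SZ, Z), mul(add(add(SSZ, Z), mul(Z, Z)), add(SSZ, add(SZ, Z))))))
  →9  S(S(add(S(add(Z, Z)), mul(add(add(SSZ, Z), mul(Z, Z)), add(SSZ, add(SZ, Z))))))
  →10  S(S(S(add(add(Z, Z), mul(add(add(SSZ, Z), mul(Z, Z)), add(SSZ, add(SZ, Z)))))))
  →11  S(S(S(add(Z, mul(add(add(SSZ, Z), mul(Z, Z)), add(SSZ, add(SZ, Z)))))))
  →12  S(S(S(mul(add(add(SSZ, Z), mul(Z, Z)), add(SSZ, add(SZ, Z))))))
  →13  S(S(S(mul(add(S(add(SZ, Z)), mul(Z, Z)), add(SSZ, add(SZ, Z))))))
  →14  S(S(S(mul(S(add(add(SZ, Z), mul(Z, Z))), add(SSZ, add(SZ, Z))))))
  →15  S(S(S(add(add(SSZ, add(SZ, Z)), mul(add(add(SZ, Z), mul(Z, Z)), add(SSZ, add(SZ, Z)))))))
  →16  S(S(S(add(S(add(SZ, add(SZ, Z))), mul(add(add(SZ, Z), mul(Z, Z)), add(SSZ, add(SZ, Z)))))))
  →17  S(S(S(S(add(add(SZ, add(SZ, Z)), mul(add(add(SZ, Z), mul(Z, Z)), add(SSZ, add(SZ, Z))))))))
  →18  S(S(S(S(add(S(add(Z, add(SZ, Z))), mul(add(add(SZ, Z), mul(Z, Z)), add(SSZ, add(SZ, Z))))))))
  →19  S(S(S(S(S(add(add(Z, add(SZ, Z)), mul(add(add(SZ, Z), mul(Z, Z)), add(SSZ, add(SZ, Z)))))))))
  →20  S(S(S(S(S(add(add(SZ, Z), mul(add(add(SZ, Z), mul(Z, Z)), add(SSZ, add(SZ, Z)))))))))
  →21  S(S(S(S(S(add(S(add(Z, Z)), mul(add(add(SZ, Z), mul(Z, Z)), add(SSZ, add(SZ, Z)))))))))
  →22  S(S(S(S(S(S(add(add(Z, Z), mul(add(add(SZ, Z), mul(Z, Z)), add(SSZ, add(SZ, Z))))))))))
  →23  S(S(S(S(S(S(add(Z, mul(add(add(SZ, Z), mul(Z, Z)), add(SSZ, add(SZ, Z))))))))))
  →24  S(S(S(S(S(S(mul(add(add(SZ, Z), mul(Z, Z)), add(SSZ, add(SZ, Z)))))))))
  →25  S(S(S(S(S(S(mul(add(S(add(Z, Z)), mul(Z, Z)), add(SSZ, add(SZ, Z)))))))))
  →26  S(S(S(S(S(S(mul(S(add(add(Z, Z), mul(Z, Z))), add(SSZ, add(SZ, Z)))))))))
  →27  S(S(S(S(S(S(add(add(SSZ, add(SZ, Z)), mul(add(add(Z, Z), mul(Z, Z)), add(SSZ, add(SZ, Z))))))))))
  →28  S(S(S(S(S(S(add(S(add(SZ, add(SZ, Z))), mul(add(add(Z, Z), mul(Z, Z)), add(SSZ, add(SZ, Z))))))))))
  →29  S(S(S(S(S(S(S(add(add(SZ, add(SZ, Z)), mul(add(add(Z, Z), mul(Z, Z)), add(SSZ, add(SZ, Z)))))))))))
  →30  S(S(S(S(S(S(S(add(S(add(Z, add(SZ, Z))), mul(add(add(Z, Z), mul(Z, Z)), add(SSZ, add(SZ, Z)))))))))))
  →31  S(S(S(S(S(S(S(S(add(add(Z, add(SZ, Z)), mul(add(add(Z, Z), mul(Z, Z)), add(SSZ, add(SZ, Z))))))))))))
  →32  S(S(S(S(S(S(S(S(add(add(SZ, Z), mul(add(add(Z, Z), mul(Z, Z)), add(SSZ, add(SZ, Z))))))))))))
  →33  S(S(S(S(S(S(S(S(add(S(add(Z, Z)), mul(add(add(Z, Z), mul(Z, Z)), add(SSZ, add(SZ, Z))))))))))))
  →34  S(S(S(S(S(S(S(S(S(add(add(Z, Z), mul(add(add(Z, Z), mul(Z, Z)), add(SSZ, add(SZ, Z)))))))))))))
  →35  S(S(S(S(S(S(S(S(S(add(Z, mul(add(add(Z, Z), mul(Z, Z)), add(SSZ, add(SZ, Z)))))))))))))
  →36  S(S(S(S(S(S(S(S(S(mul(add(add(Z, Z), mul(Z, Z)), add(SSZ, add(SZ, Z))))))))))))
  →37  S(S(S(S(S(S(S(S(S(mul(add(Z, mul(Z, Z)), add(SSZ, add(SZ, Z))))))))))))
  →38  S(S(S(S(S(S(S(S(S(mul(mul(Z, Z), add(SSZ, add(SZ, Z))))))))))))
  →39  S(S(S(S(S(S(S(S(S(mul(Z, add(SSZ, add(SZ, Z))))))))))))
  →40  S^9(Z)

Answer: YES — reaches normal form S^9(Z) in 40 ≤ 41 steps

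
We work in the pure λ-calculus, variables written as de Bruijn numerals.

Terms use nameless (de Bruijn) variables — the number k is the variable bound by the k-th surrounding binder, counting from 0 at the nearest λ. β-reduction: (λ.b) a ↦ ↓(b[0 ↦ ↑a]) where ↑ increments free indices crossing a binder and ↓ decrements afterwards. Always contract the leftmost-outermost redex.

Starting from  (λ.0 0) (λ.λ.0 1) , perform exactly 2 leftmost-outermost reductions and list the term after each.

Answer: after 2 steps: λ.0 (λ.λ.0 1)

Working:
  start: (λ.0 0) (λ.λ.0 1)
  step 1: (λ.λ.0 1) (λ.λ.0 1)
  step 2: λ.0 (λ.λ.0 1)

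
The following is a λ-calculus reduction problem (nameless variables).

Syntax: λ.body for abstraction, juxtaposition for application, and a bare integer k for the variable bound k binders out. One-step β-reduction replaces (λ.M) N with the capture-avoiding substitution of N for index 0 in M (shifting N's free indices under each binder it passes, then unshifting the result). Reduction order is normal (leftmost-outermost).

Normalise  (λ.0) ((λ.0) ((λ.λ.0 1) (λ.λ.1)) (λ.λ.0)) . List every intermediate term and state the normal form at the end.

  start: (λ.0) ((λ.0) ((λ.λ.0 1) (λ.λ.1)) (λ.λ.0))
  →1  (λ.0) ((λ.λ.0 1) (λ.λ.1)) (λ.λ.0)
  →2  (λ.λ.0 1) (λ.λ.1) (λ.λ.0)
  →3  (λ.0 (λ.λ.1)) (λ.λ.0)
  →4  (λ.λ.0) (λ.λ.1)
  →5  λ.0

Answer: normal form = λ.0  (in 5 steps)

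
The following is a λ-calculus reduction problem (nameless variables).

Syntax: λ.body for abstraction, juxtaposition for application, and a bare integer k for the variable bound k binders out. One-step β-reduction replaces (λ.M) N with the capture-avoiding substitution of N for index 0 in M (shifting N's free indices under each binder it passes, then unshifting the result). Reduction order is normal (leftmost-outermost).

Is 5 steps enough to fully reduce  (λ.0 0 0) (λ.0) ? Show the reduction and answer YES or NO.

  start: (λ.0 0 0) (λ.0)
  [1] (λ.0) (λ.0) (λ.0)
  [2] (λ.0) (λ.0)
  [3] λ.0

Answer: YES — reaches normal form λ.0 in 3 ≤ 5 steps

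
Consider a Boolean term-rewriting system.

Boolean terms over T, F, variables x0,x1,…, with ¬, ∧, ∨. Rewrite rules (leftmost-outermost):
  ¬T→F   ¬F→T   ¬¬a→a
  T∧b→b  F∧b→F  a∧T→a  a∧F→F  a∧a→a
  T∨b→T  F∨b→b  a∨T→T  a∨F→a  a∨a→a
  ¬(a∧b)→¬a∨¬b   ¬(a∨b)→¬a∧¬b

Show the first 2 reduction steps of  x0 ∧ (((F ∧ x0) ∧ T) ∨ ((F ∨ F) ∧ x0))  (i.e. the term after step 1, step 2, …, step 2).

Answer: after 2 steps: x0 ∧ (F ∨ ((F ∨ F) ∧ x0))

Reduction:
  start: x0 ∧ (((F ∧ x0) ∧ T) ∨ ((F ∨ F) ∧ x0))
  →1  x0 ∧ ((F ∧ x0) ∨ ((F ∨ F) ∧ x0))
  →2  x0 ∧ (F ∨ ((F ∨ F) ∧ x0))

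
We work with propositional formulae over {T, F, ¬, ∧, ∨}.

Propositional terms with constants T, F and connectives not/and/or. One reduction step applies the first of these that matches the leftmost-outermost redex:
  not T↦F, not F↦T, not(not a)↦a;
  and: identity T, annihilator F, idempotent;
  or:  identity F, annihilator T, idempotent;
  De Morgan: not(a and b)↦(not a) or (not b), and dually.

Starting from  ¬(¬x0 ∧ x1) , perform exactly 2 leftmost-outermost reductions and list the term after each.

  start: ¬(¬x0 ∧ x1)
  →1  ¬¬x0 ∨ ¬x1
  →2  x0 ∨ ¬x1

Answer: after 2 steps: x0 ∨ ¬x1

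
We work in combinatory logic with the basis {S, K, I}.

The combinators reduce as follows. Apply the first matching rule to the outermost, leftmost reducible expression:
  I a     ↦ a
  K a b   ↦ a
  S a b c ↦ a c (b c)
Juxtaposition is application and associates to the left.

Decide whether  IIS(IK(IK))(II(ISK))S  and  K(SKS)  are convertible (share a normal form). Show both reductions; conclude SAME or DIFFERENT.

Term A:
  start: IIS(IK(IK))(II(ISK))S
  [1] IS(IK(IK))(II(ISK))S
  [2] S(IK(IK))(II(ISK))S
  [3] IK(IK)S(II(ISK)S)
  [4] K(IK)S(II(ISK)S)
  [5] IK(II(ISK)S)
  [6] K(II(ISK)S)
  [7] K(I(ISK)S)
  [8] K(ISKS)
  [9] K(SKS)

Term B:
  start: K(SKS)

Answer: SAME — A ⇓ K(SKS), B ⇓ K(SKS)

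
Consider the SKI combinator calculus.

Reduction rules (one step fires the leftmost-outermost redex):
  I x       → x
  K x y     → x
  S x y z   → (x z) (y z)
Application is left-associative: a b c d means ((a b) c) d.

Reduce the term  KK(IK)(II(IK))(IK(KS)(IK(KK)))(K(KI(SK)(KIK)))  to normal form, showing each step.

Answer: normal form = K(KI)  (in 8 steps)

Working:
  start: KK(IK)(II(IK))(IK(KS)(IK(KK)))(K(KI(SK)(KIK)))
  step 1: K(II(IK))(IK(KS)(IK(KK)))(K(KI(SK)(KIK)))
  step 2: II(IK)(K(KI(SK)(KIK)))
  step 3: I(IK)(K(KI(SK)(KIK)))
  step 4: IK(K(KI(SK)(KIK)))
  step 5: K(K(KI(SK)(KIK)))
  step 6: K(K(I(KIK)))
  step 7: K(K(KIK))
  step 8: K(KI)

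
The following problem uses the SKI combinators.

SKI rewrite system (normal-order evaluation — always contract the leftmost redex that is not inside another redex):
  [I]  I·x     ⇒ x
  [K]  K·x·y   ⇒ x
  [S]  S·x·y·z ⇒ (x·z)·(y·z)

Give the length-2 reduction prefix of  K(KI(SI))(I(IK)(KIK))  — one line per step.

Answer: after 2 steps: I

Working:
  start: K(KI(SI))(I(IK)(KIK))
  step 1: KI(SI)
  step 2: I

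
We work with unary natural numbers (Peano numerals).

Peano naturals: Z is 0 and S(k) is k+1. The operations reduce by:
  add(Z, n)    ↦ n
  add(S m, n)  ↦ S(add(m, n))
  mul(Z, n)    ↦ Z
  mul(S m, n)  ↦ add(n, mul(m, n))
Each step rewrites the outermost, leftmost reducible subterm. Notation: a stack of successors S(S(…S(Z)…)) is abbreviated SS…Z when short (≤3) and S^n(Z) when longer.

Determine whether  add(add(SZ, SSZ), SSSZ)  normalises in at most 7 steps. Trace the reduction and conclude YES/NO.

  start: add(add(SZ, SSZ), SSSZ)
  step 1: add(S(add(Z, SSZ)), SSSZ)
  step 2: S(add(add(Z, SSZ), SSSZ))
  step 3: S(add(SSZ, SSSZ))
  step 4: S(S(add(SZ, SSSZ)))
  step 5: S(S(S(add(Z, SSSZ))))
  step 6: S^6(Z)

Answer: YES — reaches normal form S^6(Z) in 6 ≤ 7 steps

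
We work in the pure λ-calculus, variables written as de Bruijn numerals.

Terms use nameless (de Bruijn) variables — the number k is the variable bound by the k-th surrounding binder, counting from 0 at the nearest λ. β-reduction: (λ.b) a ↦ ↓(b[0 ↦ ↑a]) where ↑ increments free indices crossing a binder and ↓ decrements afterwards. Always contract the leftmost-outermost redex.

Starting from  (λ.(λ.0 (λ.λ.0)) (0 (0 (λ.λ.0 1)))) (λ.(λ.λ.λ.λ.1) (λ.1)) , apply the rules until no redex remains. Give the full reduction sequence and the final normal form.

  start: (λ.(λ.0 (λ.λ.0)) (0 (0 (λ.λ.0 1)))) (λ.(λ.λ.λ.λ.1) (λ.1))
  step 1: (λ.0 (λ.λ.0)) ((λ.(λ.λ.λ.λ.1) (λ.1)) ((λ.(λ.λ.λ.λ.1) (λ.1)) (λ.λ.0 1)))
  step 2: (λ.(λ.λ.λ.λ.1) (λ.1)) ((λ.(λ.λ.λ.λ.1) (λ.1)) (λ.λ.0 1)) (λ.λ.0)
  step 3: (λ.λ.λ.λ.1) (λ.(λ.(λ.λ.λ.λ.1) (λ.1)) (λ.λ.0 1)) (λ.λ.0)
  step 4: (λ.λ.λ.1) (λ.λ.0)
  step 5: λ.λ.1

Answer: normal form = λ.λ.1  (in 5 steps)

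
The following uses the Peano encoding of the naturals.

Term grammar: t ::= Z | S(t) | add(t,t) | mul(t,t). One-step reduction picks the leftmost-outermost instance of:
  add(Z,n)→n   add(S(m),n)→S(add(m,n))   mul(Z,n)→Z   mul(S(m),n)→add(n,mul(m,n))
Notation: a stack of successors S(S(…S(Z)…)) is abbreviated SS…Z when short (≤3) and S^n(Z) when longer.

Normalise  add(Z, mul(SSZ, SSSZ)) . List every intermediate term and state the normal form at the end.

Answer: normal form = S^6(Z)  (in 12 steps)

Working:
  start: add(Z, mul(SSZ, SSSZ))
  [1] mul(SSZ, SSSZ)
  [2] add(SSSZ, mul(SZ, SSSZ))
  [3] S(add(SSZ, mul(SZ, SSSZ)))
  [4] S(S(add(SZ, mul(SZ, SSSZ))))
  [5] S(S(S(add(Z, mul(SZ, SSSZ)))))
  [6] S(S(S(mul(SZ, SSSZ))))
  [7] S(S(S(add(SSSZ, mul(Z, SSSZ)))))
  [8] S(S(S(S(add(SSZ, mul(Z, SSSZ))))))
  [9] S(S(S(S(S(add(SZ, mul(Z, SSSZ)))))))
  [10] S(S(S(S(S(S(add(Z, mul(Z, SSSZ))))))))
  [11] S(S(S(S(S(S(mul(Z, SSSZ)))))))
  [12] S^6(Z)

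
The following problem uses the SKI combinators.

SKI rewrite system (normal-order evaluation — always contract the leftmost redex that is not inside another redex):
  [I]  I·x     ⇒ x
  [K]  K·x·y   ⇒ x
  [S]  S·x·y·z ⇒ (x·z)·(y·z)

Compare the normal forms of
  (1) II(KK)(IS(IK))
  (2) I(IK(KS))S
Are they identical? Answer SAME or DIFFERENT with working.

Answer: DIFFERENT — A ⇓ K, B ⇓ KS

Reduction:
Term A:
  start: II(KK)(IS(IK))
  →1  I(KK)(IS(IK))
  →2  KK(IS(IK))
  →3  K

Term B:
  start: I(IK(KS))S
  →1  IK(KS)S
  →2  K(KS)S
  →3  KS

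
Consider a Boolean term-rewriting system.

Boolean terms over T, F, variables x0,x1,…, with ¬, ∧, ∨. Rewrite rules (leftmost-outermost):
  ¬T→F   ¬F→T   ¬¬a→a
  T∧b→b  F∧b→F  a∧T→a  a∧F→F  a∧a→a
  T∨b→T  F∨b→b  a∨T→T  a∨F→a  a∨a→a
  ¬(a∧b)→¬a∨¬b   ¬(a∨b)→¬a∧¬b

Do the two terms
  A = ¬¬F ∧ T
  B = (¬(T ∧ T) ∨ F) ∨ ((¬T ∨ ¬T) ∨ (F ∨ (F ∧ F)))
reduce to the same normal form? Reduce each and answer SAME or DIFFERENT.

Term A:
  start: ¬¬F ∧ T
  step 1: ¬¬F
  step 2: F

Term B:
  start: (¬(T ∧ T) ∨ F) ∨ ((¬T ∨ ¬T) ∨ (F ∨ (F ∧ F)))
  step 1: ¬(T ∧ T) ∨ ((¬T ∨ ¬T) ∨ (F ∨ (F ∧ F)))
  step 2: (¬T ∨ ¬T) ∨ ((¬T ∨ ¬T) ∨ (F ∨ (F ∧ F)))
  step 3: ¬T ∨ ((¬T ∨ ¬T) ∨ (F ∨ (F ∧ F)))
  step 4: F ∨ ((¬T ∨ ¬T) ∨ (F ∨ (F ∧ F)))
  step 5: (¬T ∨ ¬T) ∨ (F ∨ (F ∧ F))
  step 6: ¬T ∨ (F ∨ (F ∧ F))
  step 7: F ∨ (F ∨ (F ∧ F))
  step 8: F ∨ (F ∧ F)
  step 9: F ∧ F
  step 10: F

Answer: SAME — A ⇓ F, B ⇓ F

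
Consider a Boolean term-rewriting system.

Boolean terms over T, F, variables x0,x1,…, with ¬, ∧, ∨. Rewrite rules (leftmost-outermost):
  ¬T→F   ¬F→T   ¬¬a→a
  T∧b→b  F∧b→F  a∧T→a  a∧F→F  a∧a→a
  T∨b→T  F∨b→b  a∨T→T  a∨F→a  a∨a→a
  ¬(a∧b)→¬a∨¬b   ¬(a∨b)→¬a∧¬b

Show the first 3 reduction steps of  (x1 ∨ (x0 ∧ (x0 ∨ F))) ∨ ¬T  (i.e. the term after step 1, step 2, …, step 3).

  start: (x1 ∨ (x0 ∧ (x0 ∨ F))) ∨ ¬T
  step 1: (x1 ∨ (x0 ∧ x0)) ∨ ¬T
  step 2: (x1 ∨ x0) ∨ ¬T
  step 3: (x1 ∨ x0) ∨ F

Answer: after 3 steps: (x1 ∨ x0) ∨ F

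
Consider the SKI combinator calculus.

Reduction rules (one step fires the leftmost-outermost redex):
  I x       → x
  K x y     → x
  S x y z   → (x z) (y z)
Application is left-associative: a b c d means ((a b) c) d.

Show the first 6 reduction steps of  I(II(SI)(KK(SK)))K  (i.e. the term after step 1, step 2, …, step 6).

  start: I(II(SI)(KK(SK)))K
  [1] II(SI)(KK(SK))K
  [2] I(SI)(KK(SK))K
  [3] SI(KK(SK))K
  [4] IK(KK(SK)K)
  [5] K(KK(SK)K)
  [6] K(KK)

Answer: after 6 steps: K(KK)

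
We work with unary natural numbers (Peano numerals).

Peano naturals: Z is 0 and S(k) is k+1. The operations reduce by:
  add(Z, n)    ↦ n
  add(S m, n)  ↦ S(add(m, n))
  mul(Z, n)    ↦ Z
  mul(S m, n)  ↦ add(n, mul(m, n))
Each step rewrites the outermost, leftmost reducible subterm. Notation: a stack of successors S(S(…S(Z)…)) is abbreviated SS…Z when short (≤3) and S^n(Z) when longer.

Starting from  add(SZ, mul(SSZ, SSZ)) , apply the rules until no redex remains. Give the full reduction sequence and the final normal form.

Answer: normal form = S^5(Z)  (in 11 steps)

Working:
  start: add(SZ, mul(SSZ, SSZ))
  step 1: S(add(Z, mul(SSZ, SSZ)))
  step 2: S(mul(SSZ, SSZ))
  step 3: S(add(SSZ, mul(SZ, SSZ)))
  step 4: S(S(add(SZ, mul(SZ, SSZ))))
  step 5: S(S(S(add(Z, mul(SZ, SSZ)))))
  step 6: S(S(S(mul(SZ, SSZ))))
  step 7: S(S(S(add(SSZ, mul(Z, SSZ)))))
  step 8: S(S(S(S(add(SZ, mul(Z, SSZ))))))
  step 9: S(S(S(S(S(add(Z, mul(Z, SSZ)))))))
  step 10: S(S(S(S(S(mul(Z, SSZ))))))
  step 11: S^5(Z)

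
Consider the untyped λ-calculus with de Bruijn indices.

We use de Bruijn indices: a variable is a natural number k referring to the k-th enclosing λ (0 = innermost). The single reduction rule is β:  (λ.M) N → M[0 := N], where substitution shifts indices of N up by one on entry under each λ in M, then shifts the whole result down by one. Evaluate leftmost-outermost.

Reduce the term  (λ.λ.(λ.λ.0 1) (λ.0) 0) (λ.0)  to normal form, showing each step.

Answer: normal form = λ.0 (λ.0)  (in 3 steps)

Derivation:
  start: (λ.λ.(λ.λ.0 1) (λ.0) 0) (λ.0)
  [1] λ.(λ.λ.0 1) (λ.0) 0
  [2] λ.(λ.0 (λ.0)) 0
  [3] λ.0 (λ.0)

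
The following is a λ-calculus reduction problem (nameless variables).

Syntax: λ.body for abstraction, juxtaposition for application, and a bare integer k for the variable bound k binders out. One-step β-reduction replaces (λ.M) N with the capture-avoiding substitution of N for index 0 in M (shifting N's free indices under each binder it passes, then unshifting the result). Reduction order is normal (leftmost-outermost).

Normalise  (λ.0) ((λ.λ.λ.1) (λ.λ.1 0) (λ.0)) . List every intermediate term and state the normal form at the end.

Answer: normal form = λ.λ.0  (in 3 steps)

Derivation:
  start: (λ.0) ((λ.λ.λ.1) (λ.λ.1 0) (λ.0))
  step 1: (λ.λ.λ.1) (λ.λ.1 0) (λ.0)
  step 2: (λ.λ.1) (λ.0)
  step 3: λ.λ.0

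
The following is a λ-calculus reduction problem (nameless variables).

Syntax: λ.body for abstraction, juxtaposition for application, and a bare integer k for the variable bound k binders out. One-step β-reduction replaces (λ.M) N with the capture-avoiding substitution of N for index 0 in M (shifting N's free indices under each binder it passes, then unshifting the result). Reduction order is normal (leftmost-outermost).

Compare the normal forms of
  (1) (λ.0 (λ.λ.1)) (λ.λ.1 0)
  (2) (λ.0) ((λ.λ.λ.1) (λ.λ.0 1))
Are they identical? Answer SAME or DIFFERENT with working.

Term A:
  start: (λ.0 (λ.λ.1)) (λ.λ.1 0)
  step 1: (λ.λ.1 0) (λ.λ.1)
  step 2: λ.(λ.λ.1) 0
  step 3: λ.λ.1

Term B:
  start: (λ.0) ((λ.λ.λ.1) (λ.λ.0 1))
  step 1: (λ.λ.λ.1) (λ.λ.0 1)
  step 2: λ.λ.1

Answer: SAME — A ⇓ λ.λ.1, B ⇓ λ.λ.1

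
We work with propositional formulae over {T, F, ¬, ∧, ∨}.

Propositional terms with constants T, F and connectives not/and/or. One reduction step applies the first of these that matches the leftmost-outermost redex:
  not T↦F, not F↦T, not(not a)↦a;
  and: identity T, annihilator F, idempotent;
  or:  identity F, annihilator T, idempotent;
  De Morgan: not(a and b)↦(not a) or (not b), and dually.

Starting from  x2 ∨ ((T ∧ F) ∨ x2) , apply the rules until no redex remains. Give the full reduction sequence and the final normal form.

Answer: normal form = x2  (in 3 steps)

Reduction:
  start: x2 ∨ ((T ∧ F) ∨ x2)
  step 1: x2 ∨ (F ∨ x2)
  step 2: x2 ∨ x2
  step 3: x2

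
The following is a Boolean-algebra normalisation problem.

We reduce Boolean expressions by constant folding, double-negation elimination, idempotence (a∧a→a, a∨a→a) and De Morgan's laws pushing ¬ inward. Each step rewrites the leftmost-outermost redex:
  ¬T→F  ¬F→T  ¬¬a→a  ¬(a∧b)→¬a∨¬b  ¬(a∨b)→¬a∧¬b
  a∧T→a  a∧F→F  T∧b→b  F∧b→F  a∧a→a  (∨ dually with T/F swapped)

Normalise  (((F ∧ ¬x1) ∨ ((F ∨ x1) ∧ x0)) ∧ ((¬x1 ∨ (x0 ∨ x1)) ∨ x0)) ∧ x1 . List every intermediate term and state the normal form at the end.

  start: (((F ∧ ¬x1) ∨ ((F ∨ x1) ∧ x0)) ∧ ((¬x1 ∨ (x0 ∨ x1)) ∨ x0)) ∧ x1
  [1] ((F ∨ ((F ∨ x1) ∧ x0)) ∧ ((¬x1 ∨ (x0 ∨ x1)) ∨ x0)) ∧ x1
  [2] (((F ∨ x1) ∧ x0) ∧ ((¬x1 ∨ (x0 ∨ x1)) ∨ x0)) ∧ x1
  [3] ((x1 ∧ x0) ∧ ((¬x1 ∨ (x0 ∨ x1)) ∨ x0)) ∧ x1

Answer: normal form = ((x1 ∧ x0) ∧ ((¬x1 ∨ (x0 ∨ x1)) ∨ x0)) ∧ x1  (in 3 steps)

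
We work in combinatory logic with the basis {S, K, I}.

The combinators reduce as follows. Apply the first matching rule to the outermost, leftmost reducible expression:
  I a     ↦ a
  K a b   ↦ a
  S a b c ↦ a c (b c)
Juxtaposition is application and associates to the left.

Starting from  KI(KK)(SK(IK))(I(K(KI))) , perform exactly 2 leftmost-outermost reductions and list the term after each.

  start: KI(KK)(SK(IK))(I(K(KI)))
  →1  I(SK(IK))(I(K(KI)))
  →2  SK(IK)(I(K(KI)))

Answer: after 2 steps: SK(IK)(I(K(KI)))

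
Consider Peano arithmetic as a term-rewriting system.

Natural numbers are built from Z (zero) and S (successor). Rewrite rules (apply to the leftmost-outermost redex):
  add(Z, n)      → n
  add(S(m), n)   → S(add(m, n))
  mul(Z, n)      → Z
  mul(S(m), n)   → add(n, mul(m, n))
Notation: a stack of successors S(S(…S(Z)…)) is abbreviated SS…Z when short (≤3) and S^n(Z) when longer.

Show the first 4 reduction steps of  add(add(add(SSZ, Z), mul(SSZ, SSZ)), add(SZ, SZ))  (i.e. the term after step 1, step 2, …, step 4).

  start: add(add(add(SSZ, Z), mul(SSZ, SSZ)), add(SZ, SZ))
  step 1: add(add(S(add(SZ, Z)), mul(SSZ, SSZ)), add(SZ, SZ))
  step 2: add(S(add(add(SZ, Z), mul(SSZ, SSZ))), add(SZ, SZ))
  step 3: S(add(add(add(SZ, Z), mul(SSZ, SSZ)), add(SZ, SZ)))
  step 4: S(add(add(S(add(Z, Z)), mul(SSZ, SSZ)), add(SZ, SZ)))

Answer: after 4 steps: S(add(add(S(add(Z, Z)), mul(SSZ, SSZ)), add(SZ, SZ)))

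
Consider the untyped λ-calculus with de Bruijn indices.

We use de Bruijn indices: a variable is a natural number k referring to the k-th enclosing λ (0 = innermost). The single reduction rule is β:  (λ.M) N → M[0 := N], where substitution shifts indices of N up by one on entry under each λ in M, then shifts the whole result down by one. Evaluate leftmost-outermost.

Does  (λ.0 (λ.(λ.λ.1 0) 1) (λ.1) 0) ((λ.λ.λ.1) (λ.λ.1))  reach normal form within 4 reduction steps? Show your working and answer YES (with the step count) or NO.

  start: (λ.0 (λ.(λ.λ.1 0) 1) (λ.1) 0) ((λ.λ.λ.1) (λ.λ.1))
  [1] (λ.λ.λ.1) (λ.λ.1) (λ.(λ.λ.1 0) ((λ.λ.λ.1) (λ.λ.1))) (λ.(λ.λ.λ.1) (λ.λ.1)) ((λ.λ.λ.1) (λ.λ.1))
  [2] (λ.λ.1) (λ.(λ.λ.1 0) ((λ.λ.λ.1) (λ.λ.1))) (λ.(λ.λ.λ.1) (λ.λ.1)) ((λ.λ.λ.1) (λ.λ.1))
  [3] (λ.λ.(λ.λ.1 0) ((λ.λ.λ.1) (λ.λ.1))) (λ.(λ.λ.λ.1) (λ.λ.1)) ((λ.λ.λ.1) (λ.λ.1))
  [4] (λ.(λ.λ.1 0) ((λ.λ.λ.1) (λ.λ.1))) ((λ.λ.λ.1) (λ.λ.1))

Answer: NO — after 4 steps the term is (λ.(λ.λ.1 0) ((λ.λ.λ.1) (λ.λ.1))) ((λ.λ.λ.1) (λ.λ.1)), not yet normal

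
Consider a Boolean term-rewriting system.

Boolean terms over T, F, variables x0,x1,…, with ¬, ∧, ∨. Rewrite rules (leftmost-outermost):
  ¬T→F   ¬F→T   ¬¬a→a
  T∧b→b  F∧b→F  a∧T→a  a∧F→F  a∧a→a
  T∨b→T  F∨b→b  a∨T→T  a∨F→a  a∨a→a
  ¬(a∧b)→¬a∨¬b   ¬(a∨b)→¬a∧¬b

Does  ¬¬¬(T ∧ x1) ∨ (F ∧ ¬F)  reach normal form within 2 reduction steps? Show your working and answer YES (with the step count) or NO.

  start: ¬¬¬(T ∧ x1) ∨ (F ∧ ¬F)
  step 1: ¬(T ∧ x1) ∨ (F ∧ ¬F)
  step 2: (¬T ∨ ¬x1) ∨ (F ∧ ¬F)

Answer: NO — after 2 steps the term is (¬T ∨ ¬x1) ∨ (F ∧ ¬F), not yet normal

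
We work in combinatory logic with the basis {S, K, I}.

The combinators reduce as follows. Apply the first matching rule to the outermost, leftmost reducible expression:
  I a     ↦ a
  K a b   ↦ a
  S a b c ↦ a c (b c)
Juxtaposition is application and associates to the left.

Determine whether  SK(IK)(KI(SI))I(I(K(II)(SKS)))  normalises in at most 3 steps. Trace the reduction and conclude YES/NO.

Answer: NO — after 3 steps the term is II(I(K(II)(SKS))), not yet normal

Working:
  start: SK(IK)(KI(SI))I(I(K(II)(SKS)))
  →1  K(KI(SI))(IK(KI(SI)))I(I(K(II)(SKS)))
  →2  KI(SI)I(I(K(II)(SKS)))
  →3  II(I(K(II)(SKS)))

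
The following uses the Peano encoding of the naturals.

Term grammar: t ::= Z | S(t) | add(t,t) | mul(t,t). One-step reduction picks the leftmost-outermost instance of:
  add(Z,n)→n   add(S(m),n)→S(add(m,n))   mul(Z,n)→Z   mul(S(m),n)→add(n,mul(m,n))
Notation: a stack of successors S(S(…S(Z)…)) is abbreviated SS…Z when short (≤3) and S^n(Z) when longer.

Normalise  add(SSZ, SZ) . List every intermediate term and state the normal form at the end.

  start: add(SSZ, SZ)
  [1] S(add(SZ, SZ))
  [2] S(S(add(Z, SZ)))
  [3] SSSZ

Answer: normal form = SSSZ  (in 3 steps)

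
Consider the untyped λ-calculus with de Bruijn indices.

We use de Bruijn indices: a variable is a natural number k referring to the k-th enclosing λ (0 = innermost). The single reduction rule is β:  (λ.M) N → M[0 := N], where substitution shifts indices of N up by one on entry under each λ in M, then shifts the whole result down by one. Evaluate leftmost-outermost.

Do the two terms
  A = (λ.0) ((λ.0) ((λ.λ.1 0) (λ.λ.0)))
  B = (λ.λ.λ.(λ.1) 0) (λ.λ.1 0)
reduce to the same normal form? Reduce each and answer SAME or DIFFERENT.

Answer: SAME — A ⇓ λ.λ.0, B ⇓ λ.λ.0

Derivation:
Term A:
  start: (λ.0) ((λ.0) ((λ.λ.1 0) (λ.λ.0)))
  →1  (λ.0) ((λ.λ.1 0) (λ.λ.0))
  →2  (λ.λ.1 0) (λ.λ.0)
  →3  λ.(λ.λ.0) 0
  →4  λ.λ.0

Term B:
  start: (λ.λ.λ.(λ.1) 0) (λ.λ.1 0)
  →1  λ.λ.(λ.1) 0
  →2  λ.λ.0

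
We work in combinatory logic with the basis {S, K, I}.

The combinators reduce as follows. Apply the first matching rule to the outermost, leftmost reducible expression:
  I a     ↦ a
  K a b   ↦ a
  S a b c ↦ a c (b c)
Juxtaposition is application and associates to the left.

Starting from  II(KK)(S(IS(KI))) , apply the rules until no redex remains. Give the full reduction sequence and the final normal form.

Answer: normal form = K  (in 3 steps)

Working:
  start: II(KK)(S(IS(KI)))
  →1  I(KK)(S(IS(KI)))
  →2  KK(S(IS(KI)))
  →3  K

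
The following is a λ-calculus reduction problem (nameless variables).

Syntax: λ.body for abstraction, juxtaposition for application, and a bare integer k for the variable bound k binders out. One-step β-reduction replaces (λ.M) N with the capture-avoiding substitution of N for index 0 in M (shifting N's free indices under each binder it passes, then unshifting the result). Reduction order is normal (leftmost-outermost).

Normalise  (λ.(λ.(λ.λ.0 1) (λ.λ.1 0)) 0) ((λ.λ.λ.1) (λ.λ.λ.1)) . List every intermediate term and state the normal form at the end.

  start: (λ.(λ.(λ.λ.0 1) (λ.λ.1 0)) 0) ((λ.λ.λ.1) (λ.λ.λ.1))
  →1  (λ.(λ.λ.0 1) (λ.λ.1 0)) ((λ.λ.λ.1) (λ.λ.λ.1))
  →2  (λ.λ.0 1) (λ.λ.1 0)
  →3  λ.0 (λ.λ.1 0)

Answer: normal form = λ.0 (λ.λ.1 0)  (in 3 steps)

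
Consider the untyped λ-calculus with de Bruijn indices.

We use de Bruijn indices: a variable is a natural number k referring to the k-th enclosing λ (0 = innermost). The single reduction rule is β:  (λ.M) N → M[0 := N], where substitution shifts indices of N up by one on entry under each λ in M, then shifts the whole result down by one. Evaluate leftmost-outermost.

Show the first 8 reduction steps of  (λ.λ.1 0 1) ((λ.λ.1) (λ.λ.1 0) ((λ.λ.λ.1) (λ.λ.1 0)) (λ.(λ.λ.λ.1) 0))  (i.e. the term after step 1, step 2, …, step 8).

  start: (λ.λ.1 0 1) ((λ.λ.1) (λ.λ.1 0) ((λ.λ.λ.1) (λ.λ.1 0)) (λ.(λ.λ.λ.1) 0))
  [1] λ.(λ.λ.1) (λ.λ.1 0) ((λ.λ.λ.1) (λ.λ.1 0)) (λ.(λ.λ.λ.1) 0) 0 ((λ.λ.1) (λ.λ.1 0) ((λ.λ.λ.1) (λ.λ.1 0)) (λ.(λ.λ.λ.1) 0))
  [2] λ.(λ.λ.λ.1 0) ((λ.λ.λ.1) (λ.λ.1 0)) (λ.(λ.λ.λ.1) 0) 0 ((λ.λ.1) (λ.λ.1 0) ((λ.λ.λ.1) (λ.λ.1 0)) (λ.(λ.λ.λ.1) 0))
  [3] λ.(λ.λ.1 0) (λ.(λ.λ.λ.1) 0) 0 ((λ.λ.1) (λ.λ.1 0) ((λ.λ.λ.1) (λ.λ.1 0)) (λ.(λ.λ.λ.1) 0))
  [4] λ.(λ.(λ.(λ.λ.λ.1) 0) 0) 0 ((λ.λ.1) (λ.λ.1 0) ((λ.λ.λ.1) (λ.λ.1 0)) (λ.(λ.λ.λ.1) 0))
  [5] λ.(λ.(λ.λ.λ.1) 0) 0 ((λ.λ.1) (λ.λ.1 0) ((λ.λ.λ.1) (λ.λ.1 0)) (λ.(λ.λ.λ.1) 0))
  [6] λ.(λ.λ.λ.1) 0 ((λ.λ.1) (λ.λ.1 0) ((λ.λ.λ.1) (λ.λ.1 0)) (λ.(λ.λ.λ.1) 0))
  [7] λ.(λ.λ.1) ((λ.λ.1) (λ.λ.1 0) ((λ.λ.λ.1) (λ.λ.1 0)) (λ.(λ.λ.λ.1) 0))
  [8] λ.λ.(λ.λ.1) (λ.λ.1 0) ((λ.λ.λ.1) (λ.λ.1 0)) (λ.(λ.λ.λ.1) 0)

Answer: after 8 steps: λ.λ.(λ.λ.1) (λ.λ.1 0) ((λ.λ.λ.1) (λ.λ.1 0)) (λ.(λ.λ.λ.1) 0)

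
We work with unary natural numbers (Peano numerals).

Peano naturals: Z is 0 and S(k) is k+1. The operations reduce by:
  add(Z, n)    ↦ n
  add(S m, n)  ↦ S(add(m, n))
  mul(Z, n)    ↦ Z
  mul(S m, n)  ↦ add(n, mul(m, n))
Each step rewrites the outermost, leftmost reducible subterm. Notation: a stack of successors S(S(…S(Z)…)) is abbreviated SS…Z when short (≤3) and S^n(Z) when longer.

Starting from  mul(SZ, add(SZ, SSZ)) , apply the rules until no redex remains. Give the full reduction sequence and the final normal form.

Answer: normal form = SSSZ  (in 8 steps)

Reduction:
  start: mul(SZ, add(SZ, SSZ))
  →1  add(add(SZ, SSZ), mul(Z, add(SZ, SSZ)))
  →2  add(S(add(Z, SSZ)), mul(Z, add(SZ, SSZ)))
  →3  S(add(add(Z, SSZ), mul(Z, add(SZ, SSZ))))
  →4  S(add(SSZ, mul(Z, add(SZ, SSZ))))
  →5  S(S(add(SZ, mul(Z, add(SZ, SSZ)))))
  →6  S(S(S(add(Z, mul(Z, add(SZ, SSZ))))))
  →7  S(S(S(mul(Z, add(SZ, SSZ)))))
  →8  SSSZ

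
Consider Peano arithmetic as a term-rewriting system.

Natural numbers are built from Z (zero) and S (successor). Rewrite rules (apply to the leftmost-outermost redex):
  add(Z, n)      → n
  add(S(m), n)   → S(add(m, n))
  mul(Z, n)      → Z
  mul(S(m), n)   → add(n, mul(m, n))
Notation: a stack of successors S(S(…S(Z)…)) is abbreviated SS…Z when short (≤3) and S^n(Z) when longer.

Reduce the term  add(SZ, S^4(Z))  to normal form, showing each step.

  start: add(SZ, S^4(Z))
  step 1: S(add(Z, S^4(Z)))
  step 2: S^5(Z)

Answer: normal form = S^5(Z)  (in 2 steps)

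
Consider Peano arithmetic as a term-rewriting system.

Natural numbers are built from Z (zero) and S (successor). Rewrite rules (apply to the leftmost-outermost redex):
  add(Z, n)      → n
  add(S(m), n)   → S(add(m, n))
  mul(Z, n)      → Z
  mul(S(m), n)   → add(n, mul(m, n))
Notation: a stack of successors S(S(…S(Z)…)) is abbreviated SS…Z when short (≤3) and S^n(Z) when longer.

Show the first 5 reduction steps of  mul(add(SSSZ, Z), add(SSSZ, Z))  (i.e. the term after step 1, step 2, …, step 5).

Answer: after 5 steps: S(add(S(add(SZ, Z)), mul(add(SSZ, Z), add(SSSZ, Z))))

Reduction:
  start: mul(add(SSSZ, Z), add(SSSZ, Z))
  step 1: mul(S(add(SSZ, Z)), add(SSSZ, Z))
  step 2: add(add(SSSZ, Z), mul(add(SSZ, Z), add(SSSZ, Z)))
  step 3: add(S(add(SSZ, Z)), mul(add(SSZ, Z), add(SSSZ, Z)))
  step 4: S(add(add(SSZ, Z), mul(add(SSZ, Z), add(SSSZ, Z))))
  step 5: S(add(S(add(SZ, Z)), mul(add(SSZ, Z), add(SSSZ, Z))))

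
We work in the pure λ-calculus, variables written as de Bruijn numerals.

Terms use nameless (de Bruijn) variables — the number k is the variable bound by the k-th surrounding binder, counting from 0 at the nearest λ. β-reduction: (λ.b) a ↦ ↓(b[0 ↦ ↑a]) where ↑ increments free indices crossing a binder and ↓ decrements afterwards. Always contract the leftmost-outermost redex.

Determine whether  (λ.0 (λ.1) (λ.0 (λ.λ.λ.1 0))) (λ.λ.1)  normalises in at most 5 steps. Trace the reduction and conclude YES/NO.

Answer: YES — reaches normal form λ.λ.λ.1 in 3 ≤ 5 steps

Reduction:
  start: (λ.0 (λ.1) (λ.0 (λ.λ.λ.1 0))) (λ.λ.1)
  step 1: (λ.λ.1) (λ.λ.λ.1) (λ.0 (λ.λ.λ.1 0))
  step 2: (λ.λ.λ.λ.1) (λ.0 (λ.λ.λ.1 0))
  step 3: λ.λ.λ.1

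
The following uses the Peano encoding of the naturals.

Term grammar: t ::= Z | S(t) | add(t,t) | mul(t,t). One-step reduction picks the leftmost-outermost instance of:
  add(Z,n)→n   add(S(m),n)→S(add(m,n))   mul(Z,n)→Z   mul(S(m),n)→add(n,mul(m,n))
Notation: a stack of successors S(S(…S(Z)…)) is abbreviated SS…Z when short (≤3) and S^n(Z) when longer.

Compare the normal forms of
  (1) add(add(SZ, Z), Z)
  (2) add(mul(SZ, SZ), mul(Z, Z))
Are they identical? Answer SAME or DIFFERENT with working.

Answer: SAME — A ⇓ SZ, B ⇓ SZ

Reduction:
Term A:
  start: add(add(SZ, Z), Z)
  [1] add(S(add(Z, Z)), Z)
  [2] S(add(add(Z, Z), Z))
  [3] S(add(Z, Z))
  [4] SZ

Term B:
  start: add(mul(SZ, SZ), mul(Z, Z))
  [1] add(add(SZ, mul(Z, SZ)), mul(Z, Z))
  [2] add(S(add(Z, mul(Z, SZ))), mul(Z, Z))
  [3] S(add(add(Z, mul(Z, SZ)), mul(Z, Z)))
  [4] S(add(mul(Z, SZ), mul(Z, Z)))
  [5] S(add(Z, mul(Z, Z)))
  [6] S(mul(Z, Z))
  [7] SZ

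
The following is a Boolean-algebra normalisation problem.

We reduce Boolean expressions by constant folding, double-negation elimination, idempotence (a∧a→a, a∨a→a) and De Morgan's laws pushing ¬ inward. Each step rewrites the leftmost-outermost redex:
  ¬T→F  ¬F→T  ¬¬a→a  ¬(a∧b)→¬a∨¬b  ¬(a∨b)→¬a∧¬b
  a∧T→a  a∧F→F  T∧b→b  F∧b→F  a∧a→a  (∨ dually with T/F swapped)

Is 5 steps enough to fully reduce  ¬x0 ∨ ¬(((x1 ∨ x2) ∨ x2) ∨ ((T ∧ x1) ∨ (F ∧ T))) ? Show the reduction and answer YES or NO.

  start: ¬x0 ∨ ¬(((x1 ∨ x2) ∨ x2) ∨ ((T ∧ x1) ∨ (F ∧ T)))
  step 1: ¬x0 ∨ (¬((x1 ∨ x2) ∨ x2) ∧ ¬((T ∧ x1) ∨ (F ∧ T)))
  step 2: ¬x0 ∨ ((¬(x1 ∨ x2) ∧ ¬x2) ∧ ¬((T ∧ x1) ∨ (F ∧ T)))
  step 3: ¬x0 ∨ (((¬x1 ∧ ¬x2) ∧ ¬x2) ∧ ¬((T ∧ x1) ∨ (F ∧ T)))
  step 4: ¬x0 ∨ (((¬x1 ∧ ¬x2) ∧ ¬x2) ∧ (¬(T ∧ x1) ∧ ¬(F ∧ T)))
  step 5: ¬x0 ∨ (((¬x1 ∧ ¬x2) ∧ ¬x2) ∧ ((¬T ∨ ¬x1) ∧ ¬(F ∧ T)))

Answer: NO — after 5 steps the term is ¬x0 ∨ (((¬x1 ∧ ¬x2) ∧ ¬x2) ∧ ((¬T ∨ ¬x1) ∧ ¬(F ∧ T))), not yet normal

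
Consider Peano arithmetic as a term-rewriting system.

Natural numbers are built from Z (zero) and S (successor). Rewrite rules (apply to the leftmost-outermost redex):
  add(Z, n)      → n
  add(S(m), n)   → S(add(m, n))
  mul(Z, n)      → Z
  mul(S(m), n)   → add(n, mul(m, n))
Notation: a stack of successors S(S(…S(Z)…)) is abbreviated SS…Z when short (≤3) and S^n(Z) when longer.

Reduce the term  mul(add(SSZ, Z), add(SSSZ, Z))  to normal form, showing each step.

  start: mul(add(SSZ, Z), add(SSSZ, Z))
  [1] mul(S(add(SZ, Z)), add(SSSZ, Z))
  [2] add(add(SSSZ, Z), mul(add(SZ, Z), add(SSSZ, Z)))
  [3] add(S(add(SSZ, Z)), mul(add(SZ, Z), add(SSSZ, Z)))
  [4] S(add(add(SSZ, Z), mul(add(SZ, Z), add(SSSZ, Z))))
  [5] S(add(S(add(SZ, Z)), mul(add(SZ, Z), add(SSSZ, Z))))
  [6] S(S(add(add(SZ, Z), mul(add(SZ, Z), add(SSSZ, Z)))))
  [7] S(S(add(S(add(Z, Z)), mul(add(SZ, Z), add(SSSZ, Z)))))
  [8] S(S(S(add(add(Z, Z), mul(add(SZ, Z), add(SSSZ, Z))))))
  [9] S(S(S(add(Z, mul(add(SZ, Z), add(SSSZ, Z))))))
  [10] S(S(S(mul(add(SZ, Z), add(SSSZ, Z)))))
  [11] S(S(S(mul(S(add(Z, Z)), add(SSSZ, Z)))))
  [12] S(S(S(add(add(SSSZ, Z), mul(add(Z, Z), add(SSSZ, Z))))))
  [13] S(S(S(add(S(add(SSZ, Z)), mul(add(Z, Z), add(SSSZ, Z))))))
  [14] S(S(S(S(add(add(SSZ, Z), mul(add(Z, Z), add(SSSZ, Z)))))))
  [15] S(S(S(S(add(S(add(SZ, Z)), mul(add(Z, Z), add(SSSZ, Z)))))))
  [16] S(S(S(S(S(add(add(SZ, Z), mul(add(Z, Z), add(SSSZ, Z))))))))
  [17] S(S(S(S(S(add(S(add(Z, Z)), mul(add(Z, Z), add(SSSZ, Z))))))))
  [18] S(S(S(S(S(S(add(add(Z, Z), mul(add(Z, Z), add(SSSZ, Z)))))))))
  [19] S(S(S(S(S(S(add(Z, mul(add(Z, Z), add(SSSZ, Z)))))))))
  [20] S(S(S(S(S(S(mul(add(Z, Z), add(SSSZ, Z))))))))
  [21] S(S(S(S(S(S(mul(Z, add(SSSZ, Z))))))))
  [22] S^6(Z)

Answer: normal form = S^6(Z)  (in 22 steps)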